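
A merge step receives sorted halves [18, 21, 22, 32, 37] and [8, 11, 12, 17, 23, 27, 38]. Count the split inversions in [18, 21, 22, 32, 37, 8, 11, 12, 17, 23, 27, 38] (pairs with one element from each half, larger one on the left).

Take each right-half value and tally the left-half values above it:
r = 8: 18, 21, 22, 32, 37 → 5
r = 11: 18, 21, 22, 32, 37 → 5
r = 12: 18, 21, 22, 32, 37 → 5
r = 17: 18, 21, 22, 32, 37 → 5
r = 23: 32, 37 → 2
r = 27: 32, 37 → 2
r = 38: none → 0
Cross-inversions: 5 + 5 + 5 + 5 + 2 + 2 + 0 = 24

24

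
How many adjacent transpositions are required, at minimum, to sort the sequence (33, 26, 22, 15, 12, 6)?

The minimum number of adjacent swaps to sort an array equals its inversion count, since every such swap removes exactly one inversion.
Count inversions — for each element, later elements that are smaller:
33: 26, 22, 15, 12, 6 → 5
26: 22, 15, 12, 6 → 4
22: 15, 12, 6 → 3
15: 12, 6 → 2
12: 6 → 1
6: none → 0
Total inversions: 5 + 4 + 3 + 2 + 1 + 0 = 15

Adjacent swaps: 15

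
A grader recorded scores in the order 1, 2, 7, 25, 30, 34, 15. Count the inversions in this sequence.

3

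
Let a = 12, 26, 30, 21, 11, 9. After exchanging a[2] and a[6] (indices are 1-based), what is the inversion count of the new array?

There are 6 inversions.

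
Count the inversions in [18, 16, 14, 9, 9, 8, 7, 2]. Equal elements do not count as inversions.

27 inversions

Sweep left to right; for each value list the smaller values that follow it:
18: 7
16: 6
14: 5
9: 3
9: 3
8: 2
7: 1
2: 0
Sum: 7 + 6 + 5 + 3 + 3 + 2 + 1 + 0 = 27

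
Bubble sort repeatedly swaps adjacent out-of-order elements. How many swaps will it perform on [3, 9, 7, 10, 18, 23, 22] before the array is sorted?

Each adjacent swap fixes exactly one inversion, so the minimum swap count equals the number of inversions.
Count inversions — for each element, later elements that are smaller:
3: none → 0
9: 7 → 1
7: none → 0
10: none → 0
18: none → 0
23: 22 → 1
22: none → 0
Total inversions: 0 + 1 + 0 + 0 + 0 + 1 + 0 = 2

2 swaps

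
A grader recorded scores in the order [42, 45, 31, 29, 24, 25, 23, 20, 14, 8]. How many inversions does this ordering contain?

Count, for each position, how many later elements it exceeds:
42 → 31, 29, 24, 25, 23, 20, 14, 8 → 8
45 → 31, 29, 24, 25, 23, 20, 14, 8 → 8
31 → 29, 24, 25, 23, 20, 14, 8 → 7
29 → 24, 25, 23, 20, 14, 8 → 6
24 → 23, 20, 14, 8 → 4
25 → 23, 20, 14, 8 → 4
23 → 20, 14, 8 → 3
20 → 14, 8 → 2
14 → 8 → 1
8 → none → 0
Sum: 8 + 8 + 7 + 6 + 4 + 4 + 3 + 2 + 1 + 0 = 43

43 inversions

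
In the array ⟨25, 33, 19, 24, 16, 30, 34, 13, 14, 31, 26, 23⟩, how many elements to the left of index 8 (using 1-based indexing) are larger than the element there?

The element at index 8 is 13.
Elements before it: 25, 33, 19, 24, 16, 30, 34
Those larger than 13: 25, 33, 19, 24, 16, 30, 34

7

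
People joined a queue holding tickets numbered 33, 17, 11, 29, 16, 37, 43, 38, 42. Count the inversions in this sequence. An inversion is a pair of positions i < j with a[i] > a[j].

Count, for each position, how many later elements it exceeds:
33 → 17, 11, 29, 16 → 4
17 → 11, 16 → 2
11 → none → 0
29 → 16 → 1
16 → none → 0
37 → none → 0
43 → 38, 42 → 2
38 → none → 0
42 → none → 0
Sum: 4 + 2 + 0 + 1 + 0 + 0 + 2 + 0 + 0 = 9

9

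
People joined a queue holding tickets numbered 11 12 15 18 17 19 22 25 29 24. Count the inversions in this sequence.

Element-by-element contributions:
11: 0
12: 0
15: 0
18: 1
17: 0
19: 0
22: 0
25: 1
29: 1
24: 0
Sum: 0 + 0 + 0 + 1 + 0 + 0 + 0 + 1 + 1 + 0 = 3

3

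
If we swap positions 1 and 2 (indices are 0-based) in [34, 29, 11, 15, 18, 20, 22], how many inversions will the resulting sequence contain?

There are 10 inversions.

Positions 1 and 2 hold 29 and 11; after swapping, the array is [34, 11, 29, 15, 18, 20, 22].
Element-by-element contributions:
34 → 11, 29, 15, 18, 20, 22 → 6
11 → none → 0
29 → 15, 18, 20, 22 → 4
15 → none → 0
18 → none → 0
20 → none → 0
22 → none → 0
Sum: 6 + 0 + 4 + 0 + 0 + 0 + 0 = 10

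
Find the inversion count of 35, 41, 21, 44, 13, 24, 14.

Element-by-element contributions:
35 → 21, 13, 24, 14 → 4
41 → 21, 13, 24, 14 → 4
21 → 13, 14 → 2
44 → 13, 24, 14 → 3
13 → none → 0
24 → 14 → 1
14 → none → 0
Sum: 4 + 4 + 2 + 3 + 0 + 1 + 0 = 14

14 inversions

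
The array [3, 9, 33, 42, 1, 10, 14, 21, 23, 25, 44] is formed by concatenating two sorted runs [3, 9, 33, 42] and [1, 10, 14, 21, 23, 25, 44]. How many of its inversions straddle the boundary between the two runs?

Take each right-half value and tally the left-half values above it:
r = 1: 3, 9, 33, 42 → 4
r = 10: 33, 42 → 2
r = 14: 33, 42 → 2
r = 21: 33, 42 → 2
r = 23: 33, 42 → 2
r = 25: 33, 42 → 2
r = 44: none → 0
Cross-inversions: 4 + 2 + 2 + 2 + 2 + 2 + 0 = 14

14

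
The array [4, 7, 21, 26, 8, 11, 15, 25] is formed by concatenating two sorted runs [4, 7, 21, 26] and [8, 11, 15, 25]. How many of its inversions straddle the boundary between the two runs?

7

Count, for every r in R, how many entries of L exceed r:
r = 8: 21, 26 → 2
r = 11: 21, 26 → 2
r = 15: 21, 26 → 2
r = 25: 26 → 1
Cross-inversions: 2 + 2 + 2 + 1 = 7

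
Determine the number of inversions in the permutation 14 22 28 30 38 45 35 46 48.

There are 2 out-of-order pairs.

For each element, count later entries that are smaller:
14: 0
22: 0
28: 0
30: 0
38: 1
45: 1
35: 0
46: 0
48: 0
Sum: 0 + 0 + 0 + 0 + 1 + 1 + 0 + 0 + 0 = 2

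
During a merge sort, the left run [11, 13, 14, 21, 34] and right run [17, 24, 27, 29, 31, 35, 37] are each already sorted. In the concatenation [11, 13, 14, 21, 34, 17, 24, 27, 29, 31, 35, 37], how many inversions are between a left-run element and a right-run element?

Split inversions: 6

For each element r of the right run, count left-run elements greater than r:
r = 17: 21, 34 → 2
r = 24: 34 → 1
r = 27: 34 → 1
r = 29: 34 → 1
r = 31: 34 → 1
r = 35: none → 0
r = 37: none → 0
Cross-inversions: 2 + 1 + 1 + 1 + 1 + 0 + 0 = 6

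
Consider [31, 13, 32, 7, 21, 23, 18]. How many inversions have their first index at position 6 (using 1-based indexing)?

1

The element at index 6 is 23.
Elements after it: 18
Those smaller than 23: 18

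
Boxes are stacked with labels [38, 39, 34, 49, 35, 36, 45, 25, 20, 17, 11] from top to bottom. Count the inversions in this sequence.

Count, for each position, how many later elements it exceeds:
38 → 34, 35, 36, 25, 20, 17, 11 → 7
39 → 34, 35, 36, 25, 20, 17, 11 → 7
34 → 25, 20, 17, 11 → 4
49 → 35, 36, 45, 25, 20, 17, 11 → 7
35 → 25, 20, 17, 11 → 4
36 → 25, 20, 17, 11 → 4
45 → 25, 20, 17, 11 → 4
25 → 20, 17, 11 → 3
20 → 17, 11 → 2
17 → 11 → 1
11 → none → 0
Sum: 7 + 7 + 4 + 7 + 4 + 4 + 4 + 3 + 2 + 1 + 0 = 43

43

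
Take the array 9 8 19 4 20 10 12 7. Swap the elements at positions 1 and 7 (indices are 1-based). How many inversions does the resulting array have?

Inversions: 17

Positions 1 and 7 hold 9 and 12; after swapping, the array is [12, 8, 19, 4, 20, 10, 9, 7].
Count, for each position, how many later elements it exceeds:
12: 5
8: 2
19: 4
4: 0
20: 3
10: 2
9: 1
7: 0
Sum: 5 + 2 + 4 + 0 + 3 + 2 + 1 + 0 = 17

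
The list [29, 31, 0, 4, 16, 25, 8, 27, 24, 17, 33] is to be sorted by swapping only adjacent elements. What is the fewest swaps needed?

Adjacent swaps: 23

The minimum number of adjacent swaps to sort an array equals its inversion count, since every such swap removes exactly one inversion.
Count inversions — for each element, later elements that are smaller:
29: 0, 4, 16, 25, 8, 27, 24, 17 → 8
31: 0, 4, 16, 25, 8, 27, 24, 17 → 8
0: none → 0
4: none → 0
16: 8 → 1
25: 8, 24, 17 → 3
8: none → 0
27: 24, 17 → 2
24: 17 → 1
17: none → 0
33: none → 0
Total inversions: 8 + 8 + 0 + 0 + 1 + 3 + 0 + 2 + 1 + 0 + 0 = 23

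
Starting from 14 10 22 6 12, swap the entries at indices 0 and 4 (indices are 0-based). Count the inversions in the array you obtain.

5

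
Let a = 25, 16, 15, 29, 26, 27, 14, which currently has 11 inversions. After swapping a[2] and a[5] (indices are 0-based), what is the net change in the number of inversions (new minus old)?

Positions 2 and 5 hold 15 and 27; after swapping, the array is [25, 16, 27, 29, 26, 15, 14].
Sweep left to right; for each value list the smaller values that follow it:
25: 3
16: 2
27: 3
29: 3
26: 2
15: 1
14: 0
Sum: 3 + 2 + 3 + 3 + 2 + 1 + 0 = 14
Change: 14 − 11 = +3

+3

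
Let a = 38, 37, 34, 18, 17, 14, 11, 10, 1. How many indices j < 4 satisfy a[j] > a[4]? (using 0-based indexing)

The element at index 4 is 17.
Elements before it: 38, 37, 34, 18
Those larger than 17: 38, 37, 34, 18

4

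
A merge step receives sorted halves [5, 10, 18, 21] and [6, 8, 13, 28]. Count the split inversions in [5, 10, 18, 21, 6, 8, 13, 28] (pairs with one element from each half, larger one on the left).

Take each right-half value and tally the left-half values above it:
r = 6: 10, 18, 21 → 3
r = 8: 10, 18, 21 → 3
r = 13: 18, 21 → 2
r = 28: none → 0
Cross-inversions: 3 + 3 + 2 + 0 = 8

8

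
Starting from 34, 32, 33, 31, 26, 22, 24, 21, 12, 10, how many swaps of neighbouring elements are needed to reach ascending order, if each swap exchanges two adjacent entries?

43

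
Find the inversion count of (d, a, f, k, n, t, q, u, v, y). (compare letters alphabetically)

2

Sweep left to right; for each value list the smaller values that follow it:
d → a → 1
a → none → 0
f → none → 0
k → none → 0
n → none → 0
t → q → 1
q → none → 0
u → none → 0
v → none → 0
y → none → 0
Sum: 1 + 0 + 0 + 0 + 0 + 1 + 0 + 0 + 0 + 0 = 2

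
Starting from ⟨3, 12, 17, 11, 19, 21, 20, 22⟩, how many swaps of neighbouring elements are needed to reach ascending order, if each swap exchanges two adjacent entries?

3 swaps

Each adjacent swap fixes exactly one inversion, so the minimum swap count equals the number of inversions.
Count inversions — for each element, later elements that are smaller:
3: none → 0
12: 11 → 1
17: 11 → 1
11: none → 0
19: none → 0
21: 20 → 1
20: none → 0
22: none → 0
Total inversions: 0 + 1 + 1 + 0 + 0 + 1 + 0 + 0 = 3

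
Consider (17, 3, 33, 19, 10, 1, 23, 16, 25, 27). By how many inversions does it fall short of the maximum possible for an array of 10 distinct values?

28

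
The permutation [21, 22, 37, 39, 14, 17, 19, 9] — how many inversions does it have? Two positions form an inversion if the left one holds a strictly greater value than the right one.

19

Element-by-element contributions:
21 → 14, 17, 19, 9 → 4
22 → 14, 17, 19, 9 → 4
37 → 14, 17, 19, 9 → 4
39 → 14, 17, 19, 9 → 4
14 → 9 → 1
17 → 9 → 1
19 → 9 → 1
9 → none → 0
Sum: 4 + 4 + 4 + 4 + 1 + 1 + 1 + 0 = 19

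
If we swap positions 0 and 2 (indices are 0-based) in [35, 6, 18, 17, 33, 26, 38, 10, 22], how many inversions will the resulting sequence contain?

16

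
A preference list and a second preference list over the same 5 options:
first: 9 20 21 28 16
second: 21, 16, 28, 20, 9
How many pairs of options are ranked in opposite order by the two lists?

There are 8 pairs.

Assign each item its position (1..5) in the first ordering, then rewrite the second ordering as that position sequence:
positions: 9→1, 20→2, 21→3, 28→4, 16→5
second ordering as positions: [3, 5, 4, 2, 1]
Discordant pairs = inversions in this position sequence.
3: 2, 1 → 2
5: 4, 2, 1 → 3
4: 2, 1 → 2
2: 1 → 1
1: 0
Total: 2 + 3 + 2 + 1 + 0 = 8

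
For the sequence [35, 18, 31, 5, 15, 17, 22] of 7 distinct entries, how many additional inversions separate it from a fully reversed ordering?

Maximum inversions for 7 distinct elements is C(7, 2) = 7·6/2 = 21.
Current inversions — for each element, count later smaller elements:
35: 6
18: 3
31: 4
5: 0
15: 0
17: 0
22: 0
Current total: 6 + 3 + 4 + 0 + 0 + 0 + 0 = 13
Shortfall: 21 − 13 = 8

8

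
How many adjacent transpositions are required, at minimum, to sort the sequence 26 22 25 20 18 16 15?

The minimum number of adjacent swaps to sort an array equals its inversion count, since every such swap removes exactly one inversion.
Count inversions — for each element, later elements that are smaller:
26: 22, 25, 20, 18, 16, 15 → 6
22: 20, 18, 16, 15 → 4
25: 20, 18, 16, 15 → 4
20: 18, 16, 15 → 3
18: 16, 15 → 2
16: 15 → 1
15: none → 0
Total inversions: 6 + 4 + 4 + 3 + 2 + 1 + 0 = 20

20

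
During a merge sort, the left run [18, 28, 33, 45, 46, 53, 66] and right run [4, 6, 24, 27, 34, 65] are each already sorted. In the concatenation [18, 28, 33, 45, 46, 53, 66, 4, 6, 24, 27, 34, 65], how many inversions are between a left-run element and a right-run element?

31

Count, for every r in R, how many entries of L exceed r:
r = 4: 18, 28, 33, 45, 46, 53, 66 → 7
r = 6: 18, 28, 33, 45, 46, 53, 66 → 7
r = 24: 28, 33, 45, 46, 53, 66 → 6
r = 27: 28, 33, 45, 46, 53, 66 → 6
r = 34: 45, 46, 53, 66 → 4
r = 65: 66 → 1
Cross-inversions: 7 + 7 + 6 + 6 + 4 + 1 = 31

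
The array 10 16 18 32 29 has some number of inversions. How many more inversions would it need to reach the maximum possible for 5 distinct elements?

9 inversions short

Maximum inversions for 5 distinct elements is C(5, 2) = 5·4/2 = 10.
Current inversions — for each element, count later smaller elements:
10: 0
16: 0
18: 0
32: 1
29: 0
Current total: 0 + 0 + 0 + 1 + 0 = 1
Shortfall: 10 − 1 = 9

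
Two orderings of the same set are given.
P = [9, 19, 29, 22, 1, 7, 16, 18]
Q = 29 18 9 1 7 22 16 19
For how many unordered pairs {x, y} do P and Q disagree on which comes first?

Disagreeing pairs: 14

Assign each item its position (1..8) in the first ordering, then rewrite the second ordering as that position sequence:
positions: 9→1, 19→2, 29→3, 22→4, 1→5, 7→6, 16→7, 18→8
second ordering as positions: [3, 8, 1, 5, 6, 4, 7, 2]
Discordant pairs = inversions in this position sequence.
3: 1, 2 → 2
8: 1, 5, 6, 4, 7, 2 → 6
1: 0
5: 4, 2 → 2
6: 4, 2 → 2
4: 2 → 1
7: 2 → 1
2: 0
Total: 2 + 6 + 0 + 2 + 2 + 1 + 1 + 0 = 14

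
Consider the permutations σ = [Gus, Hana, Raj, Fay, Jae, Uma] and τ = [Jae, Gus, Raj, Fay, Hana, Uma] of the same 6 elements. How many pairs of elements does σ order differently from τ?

Assign each item its position (1..6) in the first ordering, then rewrite the second ordering as that position sequence:
positions: Gus→1, Hana→2, Raj→3, Fay→4, Jae→5, Uma→6
second ordering as positions: [5, 1, 3, 4, 2, 6]
Discordant pairs = inversions in this position sequence.
5: 1, 3, 4, 2 → 4
1: 0
3: 2 → 1
4: 2 → 1
2: 0
6: 0
Total: 4 + 0 + 1 + 1 + 0 + 0 = 6

6 discordant pairs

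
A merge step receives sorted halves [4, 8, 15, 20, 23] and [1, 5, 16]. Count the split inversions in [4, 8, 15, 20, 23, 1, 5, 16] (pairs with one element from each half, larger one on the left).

Count, for every r in R, how many entries of L exceed r:
r = 1: 4, 8, 15, 20, 23 → 5
r = 5: 8, 15, 20, 23 → 4
r = 16: 20, 23 → 2
Cross-inversions: 5 + 4 + 2 = 11

There are 11 cross-inversions.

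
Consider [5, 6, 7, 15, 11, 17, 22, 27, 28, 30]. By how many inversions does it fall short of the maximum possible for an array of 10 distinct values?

Maximum inversions for 10 distinct elements is C(10, 2) = 10·9/2 = 45.
Current inversions — for each element, count later smaller elements:
5: 0
6: 0
7: 0
15: 1
11: 0
17: 0
22: 0
27: 0
28: 0
30: 0
Current total: 0 + 0 + 0 + 1 + 0 + 0 + 0 + 0 + 0 + 0 = 1
Shortfall: 45 − 1 = 44

44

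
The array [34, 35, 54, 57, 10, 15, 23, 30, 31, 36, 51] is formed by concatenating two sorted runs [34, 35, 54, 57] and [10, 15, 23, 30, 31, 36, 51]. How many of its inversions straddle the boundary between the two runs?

Take each right-half value and tally the left-half values above it:
r = 10: 34, 35, 54, 57 → 4
r = 15: 34, 35, 54, 57 → 4
r = 23: 34, 35, 54, 57 → 4
r = 30: 34, 35, 54, 57 → 4
r = 31: 34, 35, 54, 57 → 4
r = 36: 54, 57 → 2
r = 51: 54, 57 → 2
Cross-inversions: 4 + 4 + 4 + 4 + 4 + 2 + 2 = 24

There are 24 split inversions.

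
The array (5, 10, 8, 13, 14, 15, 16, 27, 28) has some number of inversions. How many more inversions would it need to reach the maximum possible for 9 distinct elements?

35 inversions short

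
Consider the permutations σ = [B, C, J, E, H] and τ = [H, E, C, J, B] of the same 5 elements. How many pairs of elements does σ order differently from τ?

9

Assign each item its position (1..5) in the first ordering, then rewrite the second ordering as that position sequence:
positions: B→1, C→2, J→3, E→4, H→5
second ordering as positions: [5, 4, 2, 3, 1]
Discordant pairs = inversions in this position sequence.
5: 4, 2, 3, 1 → 4
4: 2, 3, 1 → 3
2: 1 → 1
3: 1 → 1
1: 0
Total: 4 + 3 + 1 + 1 + 0 = 9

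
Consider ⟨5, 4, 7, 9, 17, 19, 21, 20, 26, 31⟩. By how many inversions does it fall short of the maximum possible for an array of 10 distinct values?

43

Maximum inversions for 10 distinct elements is C(10, 2) = 10·9/2 = 45.
Current inversions — for each element, count later smaller elements:
5: 1
4: 0
7: 0
9: 0
17: 0
19: 0
21: 1
20: 0
26: 0
31: 0
Current total: 1 + 0 + 0 + 0 + 0 + 0 + 1 + 0 + 0 + 0 = 2
Shortfall: 45 − 2 = 43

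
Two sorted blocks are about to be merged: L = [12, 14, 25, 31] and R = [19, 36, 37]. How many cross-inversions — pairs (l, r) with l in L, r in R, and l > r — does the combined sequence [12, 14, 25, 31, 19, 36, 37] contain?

Count, for every r in R, how many entries of L exceed r:
r = 19: 25, 31 → 2
r = 36: none → 0
r = 37: none → 0
Cross-inversions: 2 + 0 + 0 = 2

2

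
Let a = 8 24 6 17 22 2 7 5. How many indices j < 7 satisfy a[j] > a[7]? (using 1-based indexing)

4

The element at index 7 is 7.
Elements before it: 8, 24, 6, 17, 22, 2
Those larger than 7: 8, 24, 17, 22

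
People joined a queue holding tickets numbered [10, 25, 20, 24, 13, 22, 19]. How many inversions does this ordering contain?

Inversion pairs (indices are 1-based):
(2,3): 25 > 20
(2,4): 25 > 24
(2,5): 25 > 13
(2,6): 25 > 22
(2,7): 25 > 19
(3,5): 20 > 13
(3,7): 20 > 19
(4,5): 24 > 13
(4,6): 24 > 22
(4,7): 24 > 19
(6,7): 22 > 19
That's 11 pairs.

11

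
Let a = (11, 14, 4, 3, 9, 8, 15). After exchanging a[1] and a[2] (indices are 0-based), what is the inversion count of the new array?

Positions 1 and 2 hold 14 and 4; after swapping, the array is [11, 4, 14, 3, 9, 8, 15].
Count, for each position, how many later elements it exceeds:
11 → 4, 3, 9, 8 → 4
4 → 3 → 1
14 → 3, 9, 8 → 3
3 → none → 0
9 → 8 → 1
8 → none → 0
15 → none → 0
Sum: 4 + 1 + 3 + 0 + 1 + 0 + 0 = 9

9 inversions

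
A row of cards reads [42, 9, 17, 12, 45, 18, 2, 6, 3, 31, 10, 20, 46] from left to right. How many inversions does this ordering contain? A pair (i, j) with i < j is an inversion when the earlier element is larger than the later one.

Sweep left to right; for each value list the smaller values that follow it:
42: 10
9: 3
17: 5
12: 4
45: 7
18: 4
2: 0
6: 1
3: 0
31: 2
10: 0
20: 0
46: 0
Sum: 10 + 3 + 5 + 4 + 7 + 4 + 0 + 1 + 0 + 2 + 0 + 0 + 0 = 36

36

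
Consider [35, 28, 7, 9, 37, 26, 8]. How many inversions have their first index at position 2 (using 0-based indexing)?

The element at index 2 is 7.
Elements after it: 9, 37, 26, 8
None of them are smaller than 7.

0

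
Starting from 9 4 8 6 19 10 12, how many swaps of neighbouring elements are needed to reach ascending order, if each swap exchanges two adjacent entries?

The minimum number of adjacent swaps to sort an array equals its inversion count, since every such swap removes exactly one inversion.
Count inversions — for each element, later elements that are smaller:
9: 4, 8, 6 → 3
4: none → 0
8: 6 → 1
6: none → 0
19: 10, 12 → 2
10: none → 0
12: none → 0
Total inversions: 3 + 0 + 1 + 0 + 2 + 0 + 0 = 6

Swaps: 6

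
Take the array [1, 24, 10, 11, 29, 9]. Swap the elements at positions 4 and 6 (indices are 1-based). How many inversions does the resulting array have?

5 inversions

Positions 4 and 6 hold 11 and 9; after swapping, the array is [1, 24, 10, 9, 29, 11].
Count, for each position, how many later elements it exceeds:
1: 0
24: 3
10: 1
9: 0
29: 1
11: 0
Sum: 0 + 3 + 1 + 0 + 1 + 0 = 5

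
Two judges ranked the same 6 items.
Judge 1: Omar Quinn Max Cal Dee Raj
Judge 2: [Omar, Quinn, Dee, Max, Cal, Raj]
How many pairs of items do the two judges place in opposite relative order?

2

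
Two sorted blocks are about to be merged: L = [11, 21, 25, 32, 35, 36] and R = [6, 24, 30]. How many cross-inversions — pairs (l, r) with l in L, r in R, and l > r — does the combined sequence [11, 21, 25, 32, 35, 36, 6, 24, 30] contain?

For each element r of the right run, count left-run elements greater than r:
r = 6: 11, 21, 25, 32, 35, 36 → 6
r = 24: 25, 32, 35, 36 → 4
r = 30: 32, 35, 36 → 3
Cross-inversions: 6 + 4 + 3 = 13

13 split inversions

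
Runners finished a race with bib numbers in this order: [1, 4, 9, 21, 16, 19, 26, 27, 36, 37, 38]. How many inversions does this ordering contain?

2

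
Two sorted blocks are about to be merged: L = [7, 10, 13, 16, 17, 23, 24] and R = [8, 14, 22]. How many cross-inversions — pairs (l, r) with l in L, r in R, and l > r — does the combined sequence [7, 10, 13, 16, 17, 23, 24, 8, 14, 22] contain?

Count, for every r in R, how many entries of L exceed r:
r = 8: 10, 13, 16, 17, 23, 24 → 6
r = 14: 16, 17, 23, 24 → 4
r = 22: 23, 24 → 2
Cross-inversions: 6 + 4 + 2 = 12

12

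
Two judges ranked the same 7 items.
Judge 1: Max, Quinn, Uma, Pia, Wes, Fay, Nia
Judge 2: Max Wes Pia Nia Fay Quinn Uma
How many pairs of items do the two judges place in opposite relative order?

10

Assign each item its position (1..7) in the first ordering, then rewrite the second ordering as that position sequence:
positions: Max→1, Quinn→2, Uma→3, Pia→4, Wes→5, Fay→6, Nia→7
second ordering as positions: [1, 5, 4, 7, 6, 2, 3]
Discordant pairs = inversions in this position sequence.
1: 0
5: 4, 2, 3 → 3
4: 2, 3 → 2
7: 6, 2, 3 → 3
6: 2, 3 → 2
2: 0
3: 0
Total: 0 + 3 + 2 + 3 + 2 + 0 + 0 = 10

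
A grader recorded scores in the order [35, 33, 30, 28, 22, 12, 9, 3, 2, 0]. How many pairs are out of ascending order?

Element-by-element contributions:
35: 9
33: 8
30: 7
28: 6
22: 5
12: 4
9: 3
3: 2
2: 1
0: 0
Sum: 9 + 8 + 7 + 6 + 5 + 4 + 3 + 2 + 1 + 0 = 45

45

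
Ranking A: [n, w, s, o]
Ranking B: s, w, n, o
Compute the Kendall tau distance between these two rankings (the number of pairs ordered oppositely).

3 discordant pairs

Assign each item its position (1..4) in the first ordering, then rewrite the second ordering as that position sequence:
positions: n→1, w→2, s→3, o→4
second ordering as positions: [3, 2, 1, 4]
Discordant pairs = inversions in this position sequence.
3: 2, 1 → 2
2: 1 → 1
1: 0
4: 0
Total: 2 + 1 + 0 + 0 = 3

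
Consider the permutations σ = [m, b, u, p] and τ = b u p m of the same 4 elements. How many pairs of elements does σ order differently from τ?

3

Assign each item its position (1..4) in the first ordering, then rewrite the second ordering as that position sequence:
positions: m→1, b→2, u→3, p→4
second ordering as positions: [2, 3, 4, 1]
Discordant pairs = inversions in this position sequence.
2: 1 → 1
3: 1 → 1
4: 1 → 1
1: 0
Total: 1 + 1 + 1 + 0 = 3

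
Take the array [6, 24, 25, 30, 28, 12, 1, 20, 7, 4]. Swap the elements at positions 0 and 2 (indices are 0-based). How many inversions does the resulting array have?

Positions 0 and 2 hold 6 and 25; after swapping, the array is [25, 24, 6, 30, 28, 12, 1, 20, 7, 4].
Count, for each position, how many later elements it exceeds:
25 → 24, 6, 12, 1, 20, 7, 4 → 7
24 → 6, 12, 1, 20, 7, 4 → 6
6 → 1, 4 → 2
30 → 28, 12, 1, 20, 7, 4 → 6
28 → 12, 1, 20, 7, 4 → 5
12 → 1, 7, 4 → 3
1 → none → 0
20 → 7, 4 → 2
7 → 4 → 1
4 → none → 0
Sum: 7 + 6 + 2 + 6 + 5 + 3 + 0 + 2 + 1 + 0 = 32

32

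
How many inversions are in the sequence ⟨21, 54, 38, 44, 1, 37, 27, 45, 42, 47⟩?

18 inversions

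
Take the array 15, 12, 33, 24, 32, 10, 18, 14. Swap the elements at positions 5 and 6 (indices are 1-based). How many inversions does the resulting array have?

There are 15 inversions.

Positions 5 and 6 hold 32 and 10; after swapping, the array is [15, 12, 33, 24, 10, 32, 18, 14].
For each element, count later entries that are smaller:
15 → 12, 10, 14 → 3
12 → 10 → 1
33 → 24, 10, 32, 18, 14 → 5
24 → 10, 18, 14 → 3
10 → none → 0
32 → 18, 14 → 2
18 → 14 → 1
14 → none → 0
Sum: 3 + 1 + 5 + 3 + 0 + 2 + 1 + 0 = 15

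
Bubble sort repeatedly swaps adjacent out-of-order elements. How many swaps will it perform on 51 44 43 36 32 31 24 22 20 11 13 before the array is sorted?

The minimum number of adjacent swaps to sort an array equals its inversion count, since every such swap removes exactly one inversion.
Count inversions — for each element, later elements that are smaller:
51: 44, 43, 36, 32, 31, 24, 22, 20, 11, 13 → 10
44: 43, 36, 32, 31, 24, 22, 20, 11, 13 → 9
43: 36, 32, 31, 24, 22, 20, 11, 13 → 8
36: 32, 31, 24, 22, 20, 11, 13 → 7
32: 31, 24, 22, 20, 11, 13 → 6
31: 24, 22, 20, 11, 13 → 5
24: 22, 20, 11, 13 → 4
22: 20, 11, 13 → 3
20: 11, 13 → 2
11: none → 0
13: none → 0
Total inversions: 10 + 9 + 8 + 7 + 6 + 5 + 4 + 3 + 2 + 0 + 0 = 54

There are 54 swaps.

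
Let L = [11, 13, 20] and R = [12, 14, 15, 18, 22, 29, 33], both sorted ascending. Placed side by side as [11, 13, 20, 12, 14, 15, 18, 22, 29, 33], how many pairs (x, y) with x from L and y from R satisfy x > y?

5 split inversions

Count, for every r in R, how many entries of L exceed r:
r = 12: 13, 20 → 2
r = 14: 20 → 1
r = 15: 20 → 1
r = 18: 20 → 1
r = 22: none → 0
r = 29: none → 0
r = 33: none → 0
Cross-inversions: 2 + 1 + 1 + 1 + 0 + 0 + 0 = 5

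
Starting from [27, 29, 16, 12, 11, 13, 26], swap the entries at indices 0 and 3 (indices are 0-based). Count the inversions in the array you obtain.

Inversions: 11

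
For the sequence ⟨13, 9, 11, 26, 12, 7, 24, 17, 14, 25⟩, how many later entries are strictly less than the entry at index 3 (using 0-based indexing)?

The element at index 3 is 26.
Elements after it: 12, 7, 24, 17, 14, 25
Those smaller than 26: 12, 7, 24, 17, 14, 25

6 such elements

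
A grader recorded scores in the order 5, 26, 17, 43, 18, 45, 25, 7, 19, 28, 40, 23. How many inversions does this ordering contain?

26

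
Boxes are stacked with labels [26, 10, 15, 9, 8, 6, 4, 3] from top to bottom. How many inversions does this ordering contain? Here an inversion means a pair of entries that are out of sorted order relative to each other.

27 out-of-order pairs

Element-by-element contributions:
26: 7
10: 5
15: 5
9: 4
8: 3
6: 2
4: 1
3: 0
Sum: 7 + 5 + 5 + 4 + 3 + 2 + 1 + 0 = 27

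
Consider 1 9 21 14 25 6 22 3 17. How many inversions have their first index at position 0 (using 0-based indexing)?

The element at index 0 is 1.
Elements after it: 9, 21, 14, 25, 6, 22, 3, 17
None of them are smaller than 1.

0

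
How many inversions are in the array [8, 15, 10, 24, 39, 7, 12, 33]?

For each element, count later entries that are smaller:
8: 1
15: 3
10: 1
24: 2
39: 3
7: 0
12: 0
33: 0
Sum: 1 + 3 + 1 + 2 + 3 + 0 + 0 + 0 = 10

There are 10 inversions.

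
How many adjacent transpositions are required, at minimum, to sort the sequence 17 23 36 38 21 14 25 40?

The minimum number of adjacent swaps to sort an array equals its inversion count, since every such swap removes exactly one inversion.
Count inversions — for each element, later elements that are smaller:
17: 14 → 1
23: 21, 14 → 2
36: 21, 14, 25 → 3
38: 21, 14, 25 → 3
21: 14 → 1
14: none → 0
25: none → 0
40: none → 0
Total inversions: 1 + 2 + 3 + 3 + 1 + 0 + 0 + 0 = 10

10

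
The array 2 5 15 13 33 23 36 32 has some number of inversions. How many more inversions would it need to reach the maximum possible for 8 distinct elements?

24 inversions short

Maximum inversions for 8 distinct elements is C(8, 2) = 8·7/2 = 28.
Current inversions — for each element, count later smaller elements:
2: 0
5: 0
15: 1
13: 0
33: 2
23: 0
36: 1
32: 0
Current total: 0 + 0 + 1 + 0 + 2 + 0 + 1 + 0 = 4
Shortfall: 28 − 4 = 24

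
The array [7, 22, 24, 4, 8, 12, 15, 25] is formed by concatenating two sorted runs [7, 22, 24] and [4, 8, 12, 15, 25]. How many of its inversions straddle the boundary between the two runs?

Take each right-half value and tally the left-half values above it:
r = 4: 7, 22, 24 → 3
r = 8: 22, 24 → 2
r = 12: 22, 24 → 2
r = 15: 22, 24 → 2
r = 25: none → 0
Cross-inversions: 3 + 2 + 2 + 2 + 0 = 9

9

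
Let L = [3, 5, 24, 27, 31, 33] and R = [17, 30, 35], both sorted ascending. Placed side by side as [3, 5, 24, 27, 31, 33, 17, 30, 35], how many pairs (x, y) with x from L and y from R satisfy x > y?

6 cross-inversions

Count, for every r in R, how many entries of L exceed r:
r = 17: 24, 27, 31, 33 → 4
r = 30: 31, 33 → 2
r = 35: none → 0
Cross-inversions: 4 + 2 + 0 = 6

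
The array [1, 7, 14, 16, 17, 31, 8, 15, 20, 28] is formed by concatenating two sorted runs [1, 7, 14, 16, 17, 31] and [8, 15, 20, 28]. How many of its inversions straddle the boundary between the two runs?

Take each right-half value and tally the left-half values above it:
r = 8: 14, 16, 17, 31 → 4
r = 15: 16, 17, 31 → 3
r = 20: 31 → 1
r = 28: 31 → 1
Cross-inversions: 4 + 3 + 1 + 1 = 9

9 split inversions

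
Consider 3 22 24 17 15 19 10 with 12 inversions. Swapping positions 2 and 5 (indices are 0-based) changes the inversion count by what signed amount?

-1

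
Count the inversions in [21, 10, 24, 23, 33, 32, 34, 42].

3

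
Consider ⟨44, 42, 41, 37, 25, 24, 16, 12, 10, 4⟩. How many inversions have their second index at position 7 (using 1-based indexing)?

The element at index 7 is 16.
Elements before it: 44, 42, 41, 37, 25, 24
Those larger than 16: 44, 42, 41, 37, 25, 24

6 such elements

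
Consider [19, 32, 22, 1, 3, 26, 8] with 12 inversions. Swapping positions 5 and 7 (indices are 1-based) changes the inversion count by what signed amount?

+1

Positions 5 and 7 hold 3 and 8; after swapping, the array is [19, 32, 22, 1, 8, 26, 3].
Sweep left to right; for each value list the smaller values that follow it:
19 → 1, 8, 3 → 3
32 → 22, 1, 8, 26, 3 → 5
22 → 1, 8, 3 → 3
1 → none → 0
8 → 3 → 1
26 → 3 → 1
3 → none → 0
Sum: 3 + 5 + 3 + 0 + 1 + 1 + 0 = 13
Change: 13 − 12 = +1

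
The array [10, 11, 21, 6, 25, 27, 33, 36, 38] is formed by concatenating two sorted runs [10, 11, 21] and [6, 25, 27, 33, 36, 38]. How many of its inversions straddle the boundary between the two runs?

3

For each element r of the right run, count left-run elements greater than r:
r = 6: 10, 11, 21 → 3
r = 25: none → 0
r = 27: none → 0
r = 33: none → 0
r = 36: none → 0
r = 38: none → 0
Cross-inversions: 3 + 0 + 0 + 0 + 0 + 0 = 3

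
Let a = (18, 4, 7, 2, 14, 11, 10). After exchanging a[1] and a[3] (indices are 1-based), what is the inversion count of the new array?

Positions 1 and 3 hold 18 and 7; after swapping, the array is [7, 4, 18, 2, 14, 11, 10].
Count, for each position, how many later elements it exceeds:
7: 2
4: 1
18: 4
2: 0
14: 2
11: 1
10: 0
Sum: 2 + 1 + 4 + 0 + 2 + 1 + 0 = 10

There are 10 inversions.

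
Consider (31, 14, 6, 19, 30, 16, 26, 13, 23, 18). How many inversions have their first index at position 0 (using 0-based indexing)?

9 such elements

The element at index 0 is 31.
Elements after it: 14, 6, 19, 30, 16, 26, 13, 23, 18
Those smaller than 31: 14, 6, 19, 30, 16, 26, 13, 23, 18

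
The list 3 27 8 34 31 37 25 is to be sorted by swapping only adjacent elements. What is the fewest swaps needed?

Adjacent swaps: 6

Each adjacent swap fixes exactly one inversion, so the minimum swap count equals the number of inversions.
Count inversions — for each element, later elements that are smaller:
3: none → 0
27: 8, 25 → 2
8: none → 0
34: 31, 25 → 2
31: 25 → 1
37: 25 → 1
25: none → 0
Total inversions: 0 + 2 + 0 + 2 + 1 + 1 + 0 = 6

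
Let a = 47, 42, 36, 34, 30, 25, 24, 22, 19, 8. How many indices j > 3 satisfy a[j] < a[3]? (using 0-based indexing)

The element at index 3 is 34.
Elements after it: 30, 25, 24, 22, 19, 8
Those smaller than 34: 30, 25, 24, 22, 19, 8

6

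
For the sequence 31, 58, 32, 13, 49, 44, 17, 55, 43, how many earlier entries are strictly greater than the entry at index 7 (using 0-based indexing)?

1

The element at index 7 is 55.
Elements before it: 31, 58, 32, 13, 49, 44, 17
Those larger than 55: 58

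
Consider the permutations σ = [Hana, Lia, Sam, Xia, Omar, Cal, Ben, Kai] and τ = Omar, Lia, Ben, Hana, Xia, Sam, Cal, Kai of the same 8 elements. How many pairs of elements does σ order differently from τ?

Assign each item its position (1..8) in the first ordering, then rewrite the second ordering as that position sequence:
positions: Hana→1, Lia→2, Sam→3, Xia→4, Omar→5, Cal→6, Ben→7, Kai→8
second ordering as positions: [5, 2, 7, 1, 4, 3, 6, 8]
Discordant pairs = inversions in this position sequence.
5: 2, 1, 4, 3 → 4
2: 1 → 1
7: 1, 4, 3, 6 → 4
1: 0
4: 3 → 1
3: 0
6: 0
8: 0
Total: 4 + 1 + 4 + 0 + 1 + 0 + 0 + 0 = 10

10 discordant pairs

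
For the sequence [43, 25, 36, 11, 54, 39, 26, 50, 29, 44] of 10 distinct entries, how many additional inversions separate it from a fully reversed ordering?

Maximum inversions for 10 distinct elements is C(10, 2) = 10·9/2 = 45.
Current inversions — for each element, count later smaller elements:
43: 6
25: 1
36: 3
11: 0
54: 5
39: 2
26: 0
50: 2
29: 0
44: 0
Current total: 6 + 1 + 3 + 0 + 5 + 2 + 0 + 2 + 0 + 0 = 19
Shortfall: 45 − 19 = 26

26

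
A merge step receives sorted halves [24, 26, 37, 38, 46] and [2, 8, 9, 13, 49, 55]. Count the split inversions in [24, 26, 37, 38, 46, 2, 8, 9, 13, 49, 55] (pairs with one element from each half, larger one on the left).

For each element r of the right run, count left-run elements greater than r:
r = 2: 24, 26, 37, 38, 46 → 5
r = 8: 24, 26, 37, 38, 46 → 5
r = 9: 24, 26, 37, 38, 46 → 5
r = 13: 24, 26, 37, 38, 46 → 5
r = 49: none → 0
r = 55: none → 0
Cross-inversions: 5 + 5 + 5 + 5 + 0 + 0 = 20

20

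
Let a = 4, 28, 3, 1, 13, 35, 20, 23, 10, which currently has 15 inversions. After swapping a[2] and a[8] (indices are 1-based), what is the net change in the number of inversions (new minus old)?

-1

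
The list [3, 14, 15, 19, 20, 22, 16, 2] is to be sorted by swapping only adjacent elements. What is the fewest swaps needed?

Minimum adjacent swaps = number of inversions (each swap of adjacent out-of-order elements removes one inversion and no swap can remove more).
Count inversions — for each element, later elements that are smaller:
3: 2 → 1
14: 2 → 1
15: 2 → 1
19: 16, 2 → 2
20: 16, 2 → 2
22: 16, 2 → 2
16: 2 → 1
2: none → 0
Total inversions: 1 + 1 + 1 + 2 + 2 + 2 + 1 + 0 = 10

Swaps: 10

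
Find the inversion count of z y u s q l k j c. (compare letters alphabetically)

36 out-of-order pairs

Element-by-element contributions:
z: 8
y: 7
u: 6
s: 5
q: 4
l: 3
k: 2
j: 1
c: 0
Sum: 8 + 7 + 6 + 5 + 4 + 3 + 2 + 1 + 0 = 36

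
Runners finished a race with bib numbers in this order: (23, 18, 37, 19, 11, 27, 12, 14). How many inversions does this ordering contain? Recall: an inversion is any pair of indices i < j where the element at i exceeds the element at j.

18 inversions

Count, for each position, how many later elements it exceeds:
23 → 18, 19, 11, 12, 14 → 5
18 → 11, 12, 14 → 3
37 → 19, 11, 27, 12, 14 → 5
19 → 11, 12, 14 → 3
11 → none → 0
27 → 12, 14 → 2
12 → none → 0
14 → none → 0
Sum: 5 + 3 + 5 + 3 + 0 + 2 + 0 + 0 = 18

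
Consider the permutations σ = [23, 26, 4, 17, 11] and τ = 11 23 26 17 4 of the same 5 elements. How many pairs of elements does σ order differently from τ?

Assign each item its position (1..5) in the first ordering, then rewrite the second ordering as that position sequence:
positions: 23→1, 26→2, 4→3, 17→4, 11→5
second ordering as positions: [5, 1, 2, 4, 3]
Discordant pairs = inversions in this position sequence.
5: 1, 2, 4, 3 → 4
1: 0
2: 0
4: 3 → 1
3: 0
Total: 4 + 0 + 0 + 1 + 0 = 5

5 discordant pairs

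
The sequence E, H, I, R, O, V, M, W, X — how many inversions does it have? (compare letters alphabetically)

4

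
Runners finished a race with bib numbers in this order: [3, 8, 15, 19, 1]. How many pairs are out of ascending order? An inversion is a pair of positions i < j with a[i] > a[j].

4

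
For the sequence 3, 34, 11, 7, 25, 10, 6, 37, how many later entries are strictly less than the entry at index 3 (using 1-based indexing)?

The element at index 3 is 11.
Elements after it: 7, 25, 10, 6, 37
Those smaller than 11: 7, 10, 6

3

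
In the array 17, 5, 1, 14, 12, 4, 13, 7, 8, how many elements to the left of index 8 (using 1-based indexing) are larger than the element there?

4

The element at index 8 is 7.
Elements before it: 17, 5, 1, 14, 12, 4, 13
Those larger than 7: 17, 14, 12, 13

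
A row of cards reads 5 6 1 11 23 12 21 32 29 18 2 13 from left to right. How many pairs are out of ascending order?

Sweep left to right; for each value list the smaller values that follow it:
5 → 1, 2 → 2
6 → 1, 2 → 2
1 → none → 0
11 → 2 → 1
23 → 12, 21, 18, 2, 13 → 5
12 → 2 → 1
21 → 18, 2, 13 → 3
32 → 29, 18, 2, 13 → 4
29 → 18, 2, 13 → 3
18 → 2, 13 → 2
2 → none → 0
13 → none → 0
Sum: 2 + 2 + 0 + 1 + 5 + 1 + 3 + 4 + 3 + 2 + 0 + 0 = 23

There are 23 inversions.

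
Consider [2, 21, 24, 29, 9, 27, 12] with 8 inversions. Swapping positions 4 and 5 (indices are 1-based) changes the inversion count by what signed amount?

-1

Positions 4 and 5 hold 29 and 9; after swapping, the array is [2, 21, 24, 9, 29, 27, 12].
Element-by-element contributions:
2 → none → 0
21 → 9, 12 → 2
24 → 9, 12 → 2
9 → none → 0
29 → 27, 12 → 2
27 → 12 → 1
12 → none → 0
Sum: 0 + 2 + 2 + 0 + 2 + 1 + 0 = 7
Change: 7 − 8 = -1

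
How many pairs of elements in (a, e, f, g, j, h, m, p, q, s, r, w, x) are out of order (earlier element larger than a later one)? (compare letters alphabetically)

Sweep left to right; for each value list the smaller values that follow it:
a → none → 0
e → none → 0
f → none → 0
g → none → 0
j → h → 1
h → none → 0
m → none → 0
p → none → 0
q → none → 0
s → r → 1
r → none → 0
w → none → 0
x → none → 0
Sum: 0 + 0 + 0 + 0 + 1 + 0 + 0 + 0 + 0 + 1 + 0 + 0 + 0 = 2

2 inversions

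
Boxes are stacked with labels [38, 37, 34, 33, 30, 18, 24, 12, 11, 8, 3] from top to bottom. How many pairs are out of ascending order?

Inversions: 54

For each element, count later entries that are smaller:
38 → 37, 34, 33, 30, 18, 24, 12, 11, 8, 3 → 10
37 → 34, 33, 30, 18, 24, 12, 11, 8, 3 → 9
34 → 33, 30, 18, 24, 12, 11, 8, 3 → 8
33 → 30, 18, 24, 12, 11, 8, 3 → 7
30 → 18, 24, 12, 11, 8, 3 → 6
18 → 12, 11, 8, 3 → 4
24 → 12, 11, 8, 3 → 4
12 → 11, 8, 3 → 3
11 → 8, 3 → 2
8 → 3 → 1
3 → none → 0
Sum: 10 + 9 + 8 + 7 + 6 + 4 + 4 + 3 + 2 + 1 + 0 = 54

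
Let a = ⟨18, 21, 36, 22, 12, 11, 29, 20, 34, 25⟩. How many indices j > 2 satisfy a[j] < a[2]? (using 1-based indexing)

The element at index 2 is 21.
Elements after it: 36, 22, 12, 11, 29, 20, 34, 25
Those smaller than 21: 12, 11, 20

3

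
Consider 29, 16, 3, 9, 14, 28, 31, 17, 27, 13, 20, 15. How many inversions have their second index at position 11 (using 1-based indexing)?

4 such elements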